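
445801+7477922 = 7923723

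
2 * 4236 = 8472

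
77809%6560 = 5649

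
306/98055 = 34/10895 ≈ 0.00312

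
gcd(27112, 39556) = 4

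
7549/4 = 1887 + 1/4 = 1887.25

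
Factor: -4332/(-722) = 2^1*3^1 = 6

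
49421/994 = 49 + 715/994 ≈ 49.72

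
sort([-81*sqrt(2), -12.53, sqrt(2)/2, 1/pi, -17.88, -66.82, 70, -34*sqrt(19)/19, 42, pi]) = [-81*sqrt(2), -66.82, -17.88, -12.53, -34*sqrt(19)/19, 1/pi, sqrt(2)/2, pi, 42, 70]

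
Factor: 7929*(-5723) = -1*3^2*59^1*97^1*881^1 = -45377667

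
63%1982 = 63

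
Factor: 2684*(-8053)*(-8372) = 2^4*7^1*11^1*13^1*23^1*61^1*8053^1 = 180954517744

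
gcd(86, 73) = 1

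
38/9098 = 19/4549 ≈ 0.00418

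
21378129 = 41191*519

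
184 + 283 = 467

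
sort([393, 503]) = [393, 503]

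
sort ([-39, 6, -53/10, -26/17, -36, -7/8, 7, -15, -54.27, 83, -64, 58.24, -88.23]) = [-88.23, -64, -54.27, -39, -36, -15, -53/10, -26/17, -7/8, 6, 7, 58.24, 83]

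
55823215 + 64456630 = 120279845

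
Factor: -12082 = -1*2^1*7^1*863^1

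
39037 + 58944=97981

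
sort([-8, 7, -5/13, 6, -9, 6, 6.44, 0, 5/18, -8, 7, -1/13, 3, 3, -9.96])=[-9.96, -9, -8, -8, -5/13, -1/13, 0, 5/18, 3, 3, 6, 6, 6.44, 7, 7]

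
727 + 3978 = 4705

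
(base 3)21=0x7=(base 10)7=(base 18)7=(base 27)7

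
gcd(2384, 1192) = 1192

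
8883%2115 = 423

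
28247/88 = 320+87/88 ≈ 320.99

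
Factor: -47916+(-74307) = -1*3^1*131^1*311^1 = -122223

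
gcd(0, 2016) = 2016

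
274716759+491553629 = 766270388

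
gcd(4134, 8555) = 1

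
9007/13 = 692 + 11/13 ≈ 692.85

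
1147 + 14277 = 15424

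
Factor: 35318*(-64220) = -1*2^3*5^1*13^2*19^1*17659^1 = -2268121960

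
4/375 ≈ 0.0107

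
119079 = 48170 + 70909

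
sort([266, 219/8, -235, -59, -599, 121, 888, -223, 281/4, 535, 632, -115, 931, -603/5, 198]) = [-599, -235, -223, -603/5, -115, -59, 219/8, 281/4, 121, 198, 266, 535, 632, 888, 931]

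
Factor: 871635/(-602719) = -1*3^1*5^1*13^(-1)*71^(-1)*653^(-1)*58109^1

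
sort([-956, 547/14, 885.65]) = [-956, 547/14, 885.65]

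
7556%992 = 612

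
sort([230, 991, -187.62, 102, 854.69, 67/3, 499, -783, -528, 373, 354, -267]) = [-783, -528, -267, -187.62, 67/3, 102, 230, 354, 373, 499, 854.69, 991]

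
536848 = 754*712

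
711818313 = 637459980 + 74358333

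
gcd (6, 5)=1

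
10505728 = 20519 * 512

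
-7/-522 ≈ 0.0134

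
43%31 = 12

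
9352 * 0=0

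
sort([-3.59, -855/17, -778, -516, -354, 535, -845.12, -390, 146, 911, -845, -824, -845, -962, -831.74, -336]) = [-962, -845.12, -845, -845, -831.74, -824, -778, -516, -390, -354, -336, -855/17, -3.59, 146, 535, 911]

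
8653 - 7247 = 1406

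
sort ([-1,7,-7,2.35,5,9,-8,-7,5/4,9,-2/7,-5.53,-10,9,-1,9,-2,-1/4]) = [-10,-8,-7,-7,-5.53,-2,-1,-1,-2/7,-1/4,5/4,2.35,5,7,9,9,9,9]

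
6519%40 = 39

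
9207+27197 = 36404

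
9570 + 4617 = 14187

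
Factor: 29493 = 3^2*29^1*113^1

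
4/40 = 1/10 = 0.10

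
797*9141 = 7285377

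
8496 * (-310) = -2633760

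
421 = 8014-7593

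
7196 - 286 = 6910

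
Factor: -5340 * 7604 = -1 * 2^4 * 3^1 * 5^1 * 89^1 * 1901^1 = -40605360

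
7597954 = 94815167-87217213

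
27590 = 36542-8952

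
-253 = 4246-4499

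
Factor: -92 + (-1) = -1*3^1*31^1 = -93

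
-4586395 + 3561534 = -1024861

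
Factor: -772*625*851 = -1*2^2*5^4*23^1*37^1*193^1 = -410607500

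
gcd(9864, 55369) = 1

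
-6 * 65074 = -390444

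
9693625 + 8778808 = 18472433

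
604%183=55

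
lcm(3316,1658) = 3316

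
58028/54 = 1074 + 16/27≈1074.59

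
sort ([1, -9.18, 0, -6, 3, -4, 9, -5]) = [-9.18, -6, -5, -4, 0, 1, 3, 9]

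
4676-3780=896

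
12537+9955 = 22492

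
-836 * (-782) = 653752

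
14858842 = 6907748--7951094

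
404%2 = 0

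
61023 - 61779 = -756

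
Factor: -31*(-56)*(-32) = -1*2^8*7^1*31^1 = -55552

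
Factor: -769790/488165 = -1 * 2^1 * 7^2 * 89^(-1) * 1097^(-1) * 1571^1 = -153958/97633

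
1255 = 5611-4356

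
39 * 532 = 20748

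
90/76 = 45/38 ≈ 1.18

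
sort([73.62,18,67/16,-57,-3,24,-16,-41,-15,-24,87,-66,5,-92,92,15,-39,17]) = [-92,-66,-57,-41,-39,-24,-16,-15,-3,67/16,5,15,17,18,24,73.62,87,92]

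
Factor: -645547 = -1*7^1*92221^1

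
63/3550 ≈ 0.0177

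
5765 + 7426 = 13191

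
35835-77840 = -42005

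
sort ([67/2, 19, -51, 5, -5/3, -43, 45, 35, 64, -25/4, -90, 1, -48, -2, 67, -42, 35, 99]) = [-90, -51, -48, -43, -42, -25/4, -2, -5/3, 1, 5, 19, 67/2, 35, 35, 45, 64, 67, 99]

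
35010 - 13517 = 21493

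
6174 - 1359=4815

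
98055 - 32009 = 66046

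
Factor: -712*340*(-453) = 2^5*3^1*5^1*17^1*89^1*151^1 = 109662240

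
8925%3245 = 2435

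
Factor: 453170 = 2^1*5^1*45317^1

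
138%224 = 138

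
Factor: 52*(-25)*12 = -1*2^4*3^1*5^2*13^1 = -15600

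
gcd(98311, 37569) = 1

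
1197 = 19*63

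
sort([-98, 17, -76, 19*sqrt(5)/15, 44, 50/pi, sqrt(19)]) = [-98, -76, 19*sqrt(5)/15, sqrt(19), 50/pi, 17, 44]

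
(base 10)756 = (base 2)1011110100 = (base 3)1001000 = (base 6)3300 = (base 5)11011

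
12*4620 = 55440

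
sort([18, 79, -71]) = [-71, 18, 79]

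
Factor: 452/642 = 2^1*3^(-1)*107^(-1)*113^1 = 226/321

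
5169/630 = 8+43/210 ≈ 8.20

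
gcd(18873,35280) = 9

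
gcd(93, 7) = 1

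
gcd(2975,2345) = 35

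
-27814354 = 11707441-39521795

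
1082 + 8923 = 10005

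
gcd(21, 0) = 21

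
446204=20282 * 22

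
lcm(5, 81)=405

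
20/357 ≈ 0.0560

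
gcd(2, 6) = 2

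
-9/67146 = -3/22382 ≈ -0.000134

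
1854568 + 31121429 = 32975997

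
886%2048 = 886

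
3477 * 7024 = 24422448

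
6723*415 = 2790045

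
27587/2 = 13793 + 1/2 = 13793.50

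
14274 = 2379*6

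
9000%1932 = 1272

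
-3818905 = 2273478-6092383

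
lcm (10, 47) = 470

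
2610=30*87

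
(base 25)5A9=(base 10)3384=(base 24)5L0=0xD38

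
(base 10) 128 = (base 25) 53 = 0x80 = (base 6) 332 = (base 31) 44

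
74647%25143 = 24361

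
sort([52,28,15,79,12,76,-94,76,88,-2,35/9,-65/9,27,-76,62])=[-94,-76,-65/9,-2,35/9,12,15,27,28,52,62,76,76,79,88]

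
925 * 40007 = 37006475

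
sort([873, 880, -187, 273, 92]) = [-187, 92, 273, 873, 880]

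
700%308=84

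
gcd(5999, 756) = 7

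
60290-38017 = 22273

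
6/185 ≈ 0.0324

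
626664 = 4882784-4256120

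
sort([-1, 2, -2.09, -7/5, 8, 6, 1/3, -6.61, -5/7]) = [-6.61, -2.09, -7/5, -1, -5/7, 1/3, 2, 6, 8]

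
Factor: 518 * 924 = 2^3 * 3^1 * 7^2 * 11^1 * 37^1 = 478632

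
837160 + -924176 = -87016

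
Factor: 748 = 2^2*11^1*17^1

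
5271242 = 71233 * 74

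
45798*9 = 412182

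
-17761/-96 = 185 + 1/96 ≈ 185.01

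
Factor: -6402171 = -1 * 3^1 * 103^1 * 20719^1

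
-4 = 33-37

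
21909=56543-34634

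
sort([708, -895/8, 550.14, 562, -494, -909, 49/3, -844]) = [-909, -844, -494, -895/8, 49/3, 550.14, 562, 708]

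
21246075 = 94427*225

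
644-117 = 527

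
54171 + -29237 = 24934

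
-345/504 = -115/168 ≈ -0.685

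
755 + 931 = 1686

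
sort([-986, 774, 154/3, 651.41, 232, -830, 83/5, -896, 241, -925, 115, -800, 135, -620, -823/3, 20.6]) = [-986, -925, -896, -830, -800, -620, -823/3, 83/5, 20.6, 154/3, 115, 135, 232, 241, 651.41, 774]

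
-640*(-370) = 236800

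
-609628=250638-860266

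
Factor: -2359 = -1 * 7^1 * 337^1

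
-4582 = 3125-7707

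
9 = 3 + 6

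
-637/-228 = 2 + 181/228 ≈ 2.79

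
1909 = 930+979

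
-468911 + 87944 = -380967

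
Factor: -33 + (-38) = -1*71^1 = -71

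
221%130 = 91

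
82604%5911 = 5761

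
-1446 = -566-880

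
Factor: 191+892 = 3^1*19^2 = 1083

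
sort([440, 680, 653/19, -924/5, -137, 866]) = [-924/5, -137, 653/19, 440, 680, 866]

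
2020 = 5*404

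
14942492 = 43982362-29039870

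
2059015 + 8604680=10663695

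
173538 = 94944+78594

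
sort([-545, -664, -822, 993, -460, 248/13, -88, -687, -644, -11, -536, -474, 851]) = [-822, -687, -664, -644, -545, -536, -474, -460, -88, -11, 248/13, 851, 993]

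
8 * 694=5552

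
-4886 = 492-5378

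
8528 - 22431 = -13903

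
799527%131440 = 10887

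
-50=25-75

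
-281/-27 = 10 + 11/27 ≈ 10.41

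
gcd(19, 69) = 1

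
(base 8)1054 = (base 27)kg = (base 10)556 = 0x22c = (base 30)ig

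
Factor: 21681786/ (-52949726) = -1*3^1*7^1*23^ (-2)*50047^ (-1)*516233^1 = -10840893/26474863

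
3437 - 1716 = 1721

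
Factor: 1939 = 7^1 * 277^1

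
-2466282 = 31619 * (-78)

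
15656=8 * 1957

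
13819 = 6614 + 7205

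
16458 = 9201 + 7257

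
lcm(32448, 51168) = 1330368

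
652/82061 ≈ 0.00795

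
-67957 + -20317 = -88274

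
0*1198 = 0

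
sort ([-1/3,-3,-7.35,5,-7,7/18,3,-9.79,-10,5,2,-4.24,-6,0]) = [-10,-9.79,-7.35,-7,-6,-4.24,-3,-1/3,0,7/18,2,3,5,5]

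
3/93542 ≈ 0.0000321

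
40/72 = 5/9≈0.556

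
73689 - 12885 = 60804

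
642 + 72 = 714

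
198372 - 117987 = 80385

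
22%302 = 22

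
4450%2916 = 1534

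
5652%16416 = 5652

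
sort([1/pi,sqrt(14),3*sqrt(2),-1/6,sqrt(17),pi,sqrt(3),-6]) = [-6,-1/6,1/pi,sqrt(3),pi,sqrt(14),sqrt(17),3*sqrt(2)]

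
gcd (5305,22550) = 5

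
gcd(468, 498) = 6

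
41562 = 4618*9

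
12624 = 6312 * 2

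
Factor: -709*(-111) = 3^1*37^1*709^1 = 78699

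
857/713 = 1 + 144/713≈1.20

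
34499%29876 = 4623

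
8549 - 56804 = -48255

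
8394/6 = 1399 = 1399.00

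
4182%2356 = 1826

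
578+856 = 1434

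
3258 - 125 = 3133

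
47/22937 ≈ 0.00205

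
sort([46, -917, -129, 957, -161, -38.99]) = [-917, -161, -129, -38.99, 46, 957]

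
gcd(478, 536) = 2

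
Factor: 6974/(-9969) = -1*2^1*3^(-1)*11^1*317^1*3323^(-1) 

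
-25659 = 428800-454459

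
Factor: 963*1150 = 2^1*3^2*5^2*23^1*107^1 = 1107450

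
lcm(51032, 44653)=357224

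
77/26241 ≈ 0.00293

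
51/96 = 17/32 ≈ 0.531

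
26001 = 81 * 321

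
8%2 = 0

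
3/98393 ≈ 0.0000305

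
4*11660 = 46640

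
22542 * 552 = 12443184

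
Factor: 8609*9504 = 2^5*3^3*11^1*8609^1 = 81819936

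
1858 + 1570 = 3428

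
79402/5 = 15880 + 2/5 = 15880.40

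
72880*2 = 145760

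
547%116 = 83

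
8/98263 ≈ 0.0000814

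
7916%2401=713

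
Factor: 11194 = 2^1*29^1*193^1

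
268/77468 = 67/19367 ≈ 0.00346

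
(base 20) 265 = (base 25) 1c0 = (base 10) 925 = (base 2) 1110011101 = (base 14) 4a1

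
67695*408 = 27619560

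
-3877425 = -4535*855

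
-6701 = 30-6731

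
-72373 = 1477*(-49)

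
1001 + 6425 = 7426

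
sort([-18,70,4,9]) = [-18,4,9,70]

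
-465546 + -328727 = -794273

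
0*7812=0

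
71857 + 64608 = 136465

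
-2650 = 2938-5588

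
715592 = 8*89449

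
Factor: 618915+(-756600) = -1*3^1*5^1*67^1*137^1 = -137685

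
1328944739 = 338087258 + 990857481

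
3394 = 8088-4694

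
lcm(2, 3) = 6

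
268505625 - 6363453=262142172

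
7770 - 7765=5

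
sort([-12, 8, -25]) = [-25, -12, 8]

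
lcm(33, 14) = 462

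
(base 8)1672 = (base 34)s2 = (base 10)954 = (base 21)239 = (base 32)tq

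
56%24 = 8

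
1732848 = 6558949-4826101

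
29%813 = 29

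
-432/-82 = 5 + 11/41 ≈ 5.27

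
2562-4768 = -2206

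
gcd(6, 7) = 1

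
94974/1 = 94974 = 94974.00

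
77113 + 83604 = 160717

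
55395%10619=2300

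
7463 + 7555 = 15018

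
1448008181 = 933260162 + 514748019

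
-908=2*(-454) 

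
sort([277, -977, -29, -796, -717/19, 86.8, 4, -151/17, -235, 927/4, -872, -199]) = [-977, -872, -796, -235, -199, -717/19, -29, -151/17, 4, 86.8, 927/4, 277]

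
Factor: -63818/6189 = -1*2^1*3^(-1)*17^1*1877^1*2063^(-1)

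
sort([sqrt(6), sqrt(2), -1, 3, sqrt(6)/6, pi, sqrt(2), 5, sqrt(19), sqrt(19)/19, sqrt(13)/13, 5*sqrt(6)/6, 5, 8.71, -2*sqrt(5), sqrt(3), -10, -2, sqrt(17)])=[-10, -2*sqrt(5), -2, -1, sqrt(19)/19, sqrt(13)/13, sqrt(6)/6, sqrt(2), sqrt(2), sqrt(3), 5*sqrt(6)/6, sqrt(6), 3, pi, sqrt(17), sqrt(19), 5, 5, 8.71]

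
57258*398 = 22788684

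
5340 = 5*1068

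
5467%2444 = 579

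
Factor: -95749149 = -1*3^1*31916383^1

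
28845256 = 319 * 90424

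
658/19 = 34+12/19 ≈ 34.63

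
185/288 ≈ 0.642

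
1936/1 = 1936 = 1936.00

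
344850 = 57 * 6050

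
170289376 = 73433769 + 96855607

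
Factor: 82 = 2^1 * 41^1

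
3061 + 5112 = 8173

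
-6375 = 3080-9455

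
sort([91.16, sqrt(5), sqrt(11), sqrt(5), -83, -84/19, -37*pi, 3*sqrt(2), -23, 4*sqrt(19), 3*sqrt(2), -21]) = [-37*pi, -83, -23, -21, -84/19, sqrt(5), sqrt(5), sqrt(11), 3*sqrt(2), 3*sqrt(2), 4*sqrt(19), 91.16]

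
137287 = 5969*23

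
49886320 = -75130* (-664)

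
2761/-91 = -30 - 31/91 ≈ -30.34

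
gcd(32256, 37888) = 512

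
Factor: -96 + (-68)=-1*2^2*41^1=-164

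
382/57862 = 191/28931 ≈ 0.00660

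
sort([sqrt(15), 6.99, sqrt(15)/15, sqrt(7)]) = [sqrt(15)/15, sqrt(7), sqrt(15), 6.99]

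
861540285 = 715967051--145573234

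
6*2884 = 17304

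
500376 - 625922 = -125546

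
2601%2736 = 2601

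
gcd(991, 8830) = 1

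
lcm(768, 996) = 63744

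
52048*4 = 208192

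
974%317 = 23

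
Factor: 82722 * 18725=2^1 * 3^1 * 5^2 * 7^1 * 17^1 * 107^1 * 811^1=1548969450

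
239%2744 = 239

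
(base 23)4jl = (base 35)23j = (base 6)15530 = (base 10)2574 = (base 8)5016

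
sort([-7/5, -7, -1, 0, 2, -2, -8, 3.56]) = [-8, -7, -2, -7/5, -1, 0, 2, 3.56]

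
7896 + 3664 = 11560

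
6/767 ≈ 0.00782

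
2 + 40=42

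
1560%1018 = 542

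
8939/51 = 175 + 14/51 ≈ 175.27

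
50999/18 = 2833+5/18 ≈ 2833.28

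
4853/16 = 303 + 5/16 ≈ 303.31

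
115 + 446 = 561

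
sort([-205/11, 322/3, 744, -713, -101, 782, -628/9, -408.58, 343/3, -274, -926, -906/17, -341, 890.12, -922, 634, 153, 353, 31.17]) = [-926, -922, -713, -408.58, -341, -274, -101, -628/9, -906/17, -205/11, 31.17, 322/3, 343/3, 153, 353, 634, 744, 782, 890.12]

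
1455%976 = 479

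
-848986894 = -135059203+-713927691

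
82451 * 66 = 5441766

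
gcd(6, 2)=2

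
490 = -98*(-5)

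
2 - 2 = 0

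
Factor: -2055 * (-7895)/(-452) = -1 * 2^(-2) * 3^1 * 5^2 * 113^(-1) * 137^1 * 1579^1 = -16224225/452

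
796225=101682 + 694543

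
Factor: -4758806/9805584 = -1 * 2^(-3) * 3^(-1) * 13^1 * 67^(-1) * 103^1 * 1777^1 * 3049^(-1) = -2379403/4902792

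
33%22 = 11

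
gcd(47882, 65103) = 1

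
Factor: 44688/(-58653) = -1*2^4*3^(-1)*7^(-1) = -16/21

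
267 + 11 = 278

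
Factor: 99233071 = 7^1*14176153^1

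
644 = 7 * 92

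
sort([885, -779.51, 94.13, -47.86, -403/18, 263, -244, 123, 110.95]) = [-779.51, -244, -47.86, -403/18, 94.13, 110.95, 123, 263, 885]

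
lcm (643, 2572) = 2572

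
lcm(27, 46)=1242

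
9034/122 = 74+3/61 ≈ 74.05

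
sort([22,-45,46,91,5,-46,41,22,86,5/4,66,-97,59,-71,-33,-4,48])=[-97,-71,-46,-45,-33,-4,5/4,5,22,22,41,46,48,59,66,86,91]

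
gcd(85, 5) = 5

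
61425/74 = 830 + 5/74 ≈ 830.07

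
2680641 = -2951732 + 5632373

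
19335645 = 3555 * 5439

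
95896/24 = 3995 + 2/3 ≈ 3995.67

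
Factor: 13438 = 2^1 * 6719^1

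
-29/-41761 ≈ 0.000694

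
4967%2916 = 2051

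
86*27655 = 2378330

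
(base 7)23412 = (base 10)6036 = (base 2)1011110010100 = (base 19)gdd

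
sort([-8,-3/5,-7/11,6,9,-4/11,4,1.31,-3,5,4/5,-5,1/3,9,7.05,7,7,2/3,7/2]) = [-8,-5,-3,-7/11,-3/5,-4/11,1/3,2/3,4/5,1.31,7/2,4,5,6,7,7,7.05,9,9]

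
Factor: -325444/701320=-1*2^(-1)*5^(-1)*7^1*59^1*89^(-1)=-413/890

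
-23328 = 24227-47555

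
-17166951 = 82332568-99499519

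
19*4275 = 81225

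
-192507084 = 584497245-777004329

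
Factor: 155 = 5^1 * 31^1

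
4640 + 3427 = 8067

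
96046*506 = 48599276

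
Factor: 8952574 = 2^1*17^1*73^1*3607^1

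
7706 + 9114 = 16820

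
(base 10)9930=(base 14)3894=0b10011011001010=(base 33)93u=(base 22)kb8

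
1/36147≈0.0000277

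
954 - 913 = 41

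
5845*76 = 444220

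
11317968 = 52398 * 216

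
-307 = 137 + -444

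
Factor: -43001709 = -1*3^1*53^1*270451^1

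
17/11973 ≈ 0.00142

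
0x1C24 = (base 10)7204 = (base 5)212304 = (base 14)28A8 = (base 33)6KA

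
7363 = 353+7010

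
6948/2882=2 + 592/1441 ≈ 2.41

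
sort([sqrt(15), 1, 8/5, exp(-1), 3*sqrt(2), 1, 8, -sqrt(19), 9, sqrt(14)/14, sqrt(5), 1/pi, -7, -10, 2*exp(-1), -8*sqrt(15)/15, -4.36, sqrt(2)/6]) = [-10, -7, -4.36, -sqrt(19), -8*sqrt(15)/15, sqrt(2)/6, sqrt(14)/14, 1/pi, exp(-1), 2*exp(-1), 1, 1, 8/5, sqrt(5), sqrt(15), 3*sqrt(2), 8, 9]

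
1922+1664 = 3586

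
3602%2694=908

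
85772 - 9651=76121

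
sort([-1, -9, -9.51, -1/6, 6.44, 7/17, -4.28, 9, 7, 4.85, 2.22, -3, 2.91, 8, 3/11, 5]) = [-9.51, -9, -4.28, -3, -1, -1/6, 3/11, 7/17, 2.22, 2.91, 4.85, 5, 6.44, 7, 8, 9]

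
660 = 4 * 165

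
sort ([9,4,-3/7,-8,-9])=[-9,-8,-3/7,4,9]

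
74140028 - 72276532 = 1863496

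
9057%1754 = 287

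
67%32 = 3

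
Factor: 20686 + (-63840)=-1 * 2^1 * 21577^1=-43154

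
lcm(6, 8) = 24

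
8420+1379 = 9799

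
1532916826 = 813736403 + 719180423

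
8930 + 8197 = 17127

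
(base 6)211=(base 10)79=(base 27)2p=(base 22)3d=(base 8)117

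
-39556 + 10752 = -28804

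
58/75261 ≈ 0.000771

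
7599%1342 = 889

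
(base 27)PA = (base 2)1010101101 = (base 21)1BD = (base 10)685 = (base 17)265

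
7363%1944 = 1531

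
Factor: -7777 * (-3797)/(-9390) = -1 * 2^(-1) * 3^(-1) * 5^(-1) * 7^1 * 11^1 * 101^1 * 313^(-1) * 3797^1 = -29529269/9390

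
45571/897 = 50 + 721/897 ≈ 50.80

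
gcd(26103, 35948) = 11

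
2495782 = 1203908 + 1291874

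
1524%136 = 28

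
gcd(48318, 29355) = 3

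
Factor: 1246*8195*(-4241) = -1*2^1*5^1*7^1*11^1*89^1*149^1*4241^1 = -43304723770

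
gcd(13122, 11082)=6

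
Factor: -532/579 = -1*2^2*3^(-1)*7^1*19^1*193^(-1)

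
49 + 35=84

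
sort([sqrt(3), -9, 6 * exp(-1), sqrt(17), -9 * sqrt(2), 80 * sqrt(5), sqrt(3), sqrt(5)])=[-9 * sqrt(2), -9, sqrt(3), sqrt(3), 6 * exp(-1), sqrt(5), sqrt(17), 80 * sqrt(5)]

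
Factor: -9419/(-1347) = 3^(-1) * 449^(-1) * 9419^1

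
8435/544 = 15 + 275/544 ≈ 15.51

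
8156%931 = 708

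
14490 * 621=8998290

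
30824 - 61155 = -30331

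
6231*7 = 43617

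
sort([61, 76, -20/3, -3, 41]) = [-20/3, -3, 41, 61, 76]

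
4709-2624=2085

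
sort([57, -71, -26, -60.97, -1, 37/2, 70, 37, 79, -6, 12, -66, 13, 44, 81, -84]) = [-84, -71, -66, -60.97, -26, -6, -1, 12, 13, 37/2, 37, 44, 57, 70, 79, 81]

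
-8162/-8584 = 4081/4292 ≈ 0.951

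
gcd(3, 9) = 3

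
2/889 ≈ 0.00225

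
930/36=25 + 5/6≈25.83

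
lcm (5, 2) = 10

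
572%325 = 247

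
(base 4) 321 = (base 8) 71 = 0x39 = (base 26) 25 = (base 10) 57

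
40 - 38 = 2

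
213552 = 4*53388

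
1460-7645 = -6185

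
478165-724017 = -245852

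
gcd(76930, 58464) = 14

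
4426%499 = 434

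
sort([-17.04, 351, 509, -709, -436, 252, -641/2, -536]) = [-709, -536, -436, -641/2, -17.04, 252, 351, 509]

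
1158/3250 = 579/1625 ≈ 0.356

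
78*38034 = 2966652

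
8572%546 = 382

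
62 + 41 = 103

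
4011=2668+1343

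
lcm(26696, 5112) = 240264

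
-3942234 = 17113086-21055320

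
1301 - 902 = 399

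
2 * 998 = 1996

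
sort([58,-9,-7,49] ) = [-9,-7,49,58] 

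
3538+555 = 4093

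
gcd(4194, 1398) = 1398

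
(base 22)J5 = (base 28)F3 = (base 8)647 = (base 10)423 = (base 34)CF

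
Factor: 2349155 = 5^1*89^1*5279^1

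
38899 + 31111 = 70010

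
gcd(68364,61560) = 324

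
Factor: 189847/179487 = 3^(-2)*7^(-1)*11^(-1)*733^1 = 733/693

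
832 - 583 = 249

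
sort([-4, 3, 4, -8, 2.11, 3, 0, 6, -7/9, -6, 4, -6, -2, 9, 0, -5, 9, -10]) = [-10, -8, -6, -6, -5, -4, -2, -7/9, 0, 0, 2.11, 3, 3, 4, 4, 6, 9, 9]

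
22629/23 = 983 + 20/23 ≈ 983.87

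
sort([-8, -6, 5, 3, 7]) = [-8, -6, 3, 5, 7]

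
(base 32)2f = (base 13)61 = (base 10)79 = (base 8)117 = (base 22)3d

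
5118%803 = 300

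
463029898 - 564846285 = -101816387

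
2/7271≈0.000275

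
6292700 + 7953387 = 14246087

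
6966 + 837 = 7803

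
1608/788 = 2+8/197 ≈ 2.04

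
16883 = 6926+9957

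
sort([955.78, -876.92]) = [-876.92, 955.78]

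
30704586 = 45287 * 678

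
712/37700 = 178/9425 ≈ 0.0189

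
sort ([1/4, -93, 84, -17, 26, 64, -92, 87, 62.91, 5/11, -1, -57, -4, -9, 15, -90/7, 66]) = [-93, -92, -57, -17, -90/7, -9, -4, -1, 1/4, 5/11, 15, 26, 62.91, 64, 66, 84, 87]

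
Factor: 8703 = 3^2*967^1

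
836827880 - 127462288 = 709365592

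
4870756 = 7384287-2513531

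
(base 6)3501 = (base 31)qn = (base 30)rj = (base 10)829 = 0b1100111101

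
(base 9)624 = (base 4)13330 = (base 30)gs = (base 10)508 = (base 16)1fc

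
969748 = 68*14261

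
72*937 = 67464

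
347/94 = 3 + 65/94 ≈ 3.69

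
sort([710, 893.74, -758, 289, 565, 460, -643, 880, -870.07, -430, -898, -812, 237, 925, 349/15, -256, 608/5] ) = [-898, -870.07, -812, -758, -643, -430, -256, 349/15, 608/5, 237, 289, 460, 565, 710, 880, 893.74, 925] 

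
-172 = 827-999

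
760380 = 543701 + 216679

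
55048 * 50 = 2752400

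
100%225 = 100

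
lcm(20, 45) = 180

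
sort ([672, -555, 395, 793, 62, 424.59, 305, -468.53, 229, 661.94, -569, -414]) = [-569, -555, -468.53, -414, 62, 229, 305, 395, 424.59, 661.94, 672, 793]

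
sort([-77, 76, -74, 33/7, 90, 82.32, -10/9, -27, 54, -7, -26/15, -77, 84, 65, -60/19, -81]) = [-81, -77, -77, -74, -27, -7, -60/19, -26/15, -10/9, 33/7, 54, 65, 76, 82.32, 84, 90]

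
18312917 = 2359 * 7763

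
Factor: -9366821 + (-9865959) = -1*2^2*5^1*7^1*17^1*8081^1 = -19232780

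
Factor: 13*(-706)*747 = -1*2^1*3^2*13^1*83^1*353^1 = -6855966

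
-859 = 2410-3269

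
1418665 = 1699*835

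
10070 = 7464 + 2606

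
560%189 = 182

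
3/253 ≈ 0.0119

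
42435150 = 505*84030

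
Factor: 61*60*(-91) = -1*2^2*3^1*5^1*7^1*13^1*61^1 = -333060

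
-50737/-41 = 1237 + 20/41 ≈ 1237.49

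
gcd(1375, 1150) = 25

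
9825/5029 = 1+4796/5029 ≈ 1.95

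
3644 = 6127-2483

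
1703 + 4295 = 5998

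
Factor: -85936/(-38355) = 2^4 * 3^(-1) * 5^(-1) * 41^1 * 131^1 * 2557^(-1)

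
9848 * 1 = 9848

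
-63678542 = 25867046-89545588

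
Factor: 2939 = 2939^1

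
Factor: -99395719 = -1*17^1*23^1*254209^1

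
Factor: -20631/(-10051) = 3^1*13^1*19^(-1) = 39/19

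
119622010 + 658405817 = 778027827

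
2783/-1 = -2783 = -2783.00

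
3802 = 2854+948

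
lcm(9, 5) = 45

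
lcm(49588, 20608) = 1586816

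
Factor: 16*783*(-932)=-1*2^6*3^3*29^1*233^1=-11676096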